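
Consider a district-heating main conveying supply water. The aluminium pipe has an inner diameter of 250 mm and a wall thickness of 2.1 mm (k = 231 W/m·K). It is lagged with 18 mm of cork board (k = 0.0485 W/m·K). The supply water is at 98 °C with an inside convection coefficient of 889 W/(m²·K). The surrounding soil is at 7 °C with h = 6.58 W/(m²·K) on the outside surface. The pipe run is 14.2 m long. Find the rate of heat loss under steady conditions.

Q ≈ 2140 W

Per-layer cylindrical resistances, series-summed:
R_inner film = 1/(h_i·2πr₁L) = 1/(889×2π×0.125×14.2) = 1.009×10^-4 K/W
R_aluminium pipe wall = ln(127.1/125)/(2π×231×14.2) = 8.084×10^-7 K/W
R_cork board = ln(145.1/127.1)/(2π×0.0485×14.2) = 0.03061 K/W
R_outer film = 1/(h_o·2πr_oL) = 1/(6.58×2π×0.1451×14.2) = 0.01174 K/W
R_total = 0.04245 K/W
Q = ΔT/R_total = 91/0.04245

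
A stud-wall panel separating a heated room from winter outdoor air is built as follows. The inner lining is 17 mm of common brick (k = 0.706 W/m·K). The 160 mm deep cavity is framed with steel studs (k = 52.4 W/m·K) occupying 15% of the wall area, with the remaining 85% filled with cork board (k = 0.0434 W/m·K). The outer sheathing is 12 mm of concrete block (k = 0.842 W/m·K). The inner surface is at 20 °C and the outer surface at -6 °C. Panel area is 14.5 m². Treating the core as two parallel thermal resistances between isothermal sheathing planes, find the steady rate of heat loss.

Sheathing layers in series; stud and cavity paths in parallel between them.
R_inner = 0.017/(0.706×14.5) = 0.001661 K/W
R_stud  = 0.16/(52.4×0.15×14.5) = 0.001404 K/W
R_cav   = 0.16/(0.0434×0.85×14.5) = 0.2991 K/W
1/R_core = 1/R_stud + 1/R_cav → R_core = 0.001397 K/W
R_outer = 0.012/(0.842×14.5) = 9.829×10^-4 K/W
R_total = 0.004041 K/W
Q = ΔT/R_total = 26/0.004041

Q ≈ 6430 W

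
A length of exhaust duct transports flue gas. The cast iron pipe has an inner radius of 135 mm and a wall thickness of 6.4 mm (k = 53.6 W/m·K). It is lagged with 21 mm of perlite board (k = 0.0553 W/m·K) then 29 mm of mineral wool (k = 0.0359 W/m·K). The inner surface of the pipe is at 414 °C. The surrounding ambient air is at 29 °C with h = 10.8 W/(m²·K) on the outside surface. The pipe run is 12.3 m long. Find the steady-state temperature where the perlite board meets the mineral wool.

Per-layer cylindrical resistances, series-summed:
R_cast iron pipe wall = ln(141.4/135)/(2π×53.6×12.3) = 1.118×10^-5 K/W
R_perlite board = ln(162.4/141.4)/(2π×0.0553×12.3) = 0.0324 K/W
R_mineral wool = ln(191.4/162.4)/(2π×0.0359×12.3) = 0.05922 K/W
R_outer film = 1/(h_o·2πr_oL) = 1/(10.8×2π×0.1914×12.3) = 0.00626 K/W
R_total = 0.09789 K/W
Q = ΔT/R_total = 385/0.09789
Q = 3930 W
T_interface = T_inner − Q·ΣR(inner→interface) = 414 − 3930×0.03241

T ≈ 287 °C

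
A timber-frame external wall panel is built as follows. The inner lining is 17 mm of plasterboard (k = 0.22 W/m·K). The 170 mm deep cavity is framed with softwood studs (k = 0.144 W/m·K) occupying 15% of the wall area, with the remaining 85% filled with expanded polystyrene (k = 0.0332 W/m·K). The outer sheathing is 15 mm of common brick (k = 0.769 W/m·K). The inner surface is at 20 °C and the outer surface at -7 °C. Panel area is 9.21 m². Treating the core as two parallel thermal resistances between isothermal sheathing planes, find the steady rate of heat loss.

Sheathing layers in series; stud and cavity paths in parallel between them.
R_inner = 0.017/(0.22×9.21) = 0.00839 K/W
R_stud  = 0.17/(0.144×0.15×9.21) = 0.8545 K/W
R_cav   = 0.17/(0.0332×0.85×9.21) = 0.6541 K/W
1/R_core = 1/R_stud + 1/R_cav → R_core = 0.3705 K/W
R_outer = 0.015/(0.769×9.21) = 0.002118 K/W
R_total = 0.381 K/W
Q = ΔT/R_total = 27/0.381

Q ≈ 70.9 W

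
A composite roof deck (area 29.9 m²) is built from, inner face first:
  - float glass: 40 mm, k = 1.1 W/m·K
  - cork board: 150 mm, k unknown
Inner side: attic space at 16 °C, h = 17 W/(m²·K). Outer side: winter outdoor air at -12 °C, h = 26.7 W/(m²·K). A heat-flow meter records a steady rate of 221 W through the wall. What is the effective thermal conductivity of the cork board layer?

Treating each layer as a thermal resistance in series:
R_inner film = 1/(h_i·A) = 1/(17×29.9) = 0.001967 K/W
R_float glass = L/(kA) = 0.04/(1.1×29.9) = 0.001216 K/W
R_outer film = 1/(h_o·A) = 1/(26.7×29.9) = 0.001253 K/W
Sum of known resistances R_other = 0.004436 K/W
Total R = ΔT/Q = 28/221 = 0.1267 K/W
R_cork board = R_total − R_other = 0.1223 K/W
k = L/(R·A) = 0.15/(0.1223×29.9)

k ≈ 0.041 W/(m·K)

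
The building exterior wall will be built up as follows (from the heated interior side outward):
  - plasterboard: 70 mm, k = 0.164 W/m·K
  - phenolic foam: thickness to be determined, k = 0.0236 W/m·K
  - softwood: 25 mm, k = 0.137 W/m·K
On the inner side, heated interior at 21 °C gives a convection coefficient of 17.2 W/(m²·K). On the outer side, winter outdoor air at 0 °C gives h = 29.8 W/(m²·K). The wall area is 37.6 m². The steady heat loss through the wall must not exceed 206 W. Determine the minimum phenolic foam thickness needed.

Using the resistance-network approach (series):
R_inner film = 1/(h_i·A) = 1/(17.2×37.6) = 0.001546 K/W
R_plasterboard = L/(kA) = 0.07/(0.164×37.6) = 0.01135 K/W
R_softwood = L/(kA) = 0.025/(0.137×37.6) = 0.004853 K/W
R_outer film = 1/(h_o·A) = 1/(29.8×37.6) = 8.925×10^-4 K/W
Sum of the known resistances R_other = 0.01864 K/W
Required total resistance R_tot = ΔT/Q_allow = 21/206 = 0.1019 K/W
R_phenolic foam = R_tot − R_other = 0.0833 K/W
L = R·k·A = 0.0833×0.0236×37.6

L ≈ 73.9 mm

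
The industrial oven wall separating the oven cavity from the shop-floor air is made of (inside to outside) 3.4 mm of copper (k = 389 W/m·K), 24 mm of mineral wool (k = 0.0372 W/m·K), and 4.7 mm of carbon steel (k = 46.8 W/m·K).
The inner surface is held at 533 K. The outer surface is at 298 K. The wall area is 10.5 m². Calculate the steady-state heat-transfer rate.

Q ≈ 3820 W

Using the resistance-network approach (series):
R_copper = L/(kA) = 0.0034/(389×10.5) = 8.324×10^-7 K/W
R_mineral wool = L/(kA) = 0.024/(0.0372×10.5) = 0.06144 K/W
R_carbon steel = L/(kA) = 0.0047/(46.8×10.5) = 9.565×10^-6 K/W
R_total = 0.06145 K/W
Q = ΔT / R_total = 235 / 0.06145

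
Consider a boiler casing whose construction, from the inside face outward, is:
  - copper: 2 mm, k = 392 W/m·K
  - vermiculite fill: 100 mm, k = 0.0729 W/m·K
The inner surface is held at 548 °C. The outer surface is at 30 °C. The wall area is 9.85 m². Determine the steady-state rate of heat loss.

Q ≈ 3720 W

Series thermal resistances:
R_copper = L/(kA) = 0.002/(392×9.85) = 5.18×10^-7 K/W
R_vermiculite fill = L/(kA) = 0.1/(0.0729×9.85) = 0.1393 K/W
R_total = 0.1393 K/W
Q = ΔT / R_total = 518 / 0.1393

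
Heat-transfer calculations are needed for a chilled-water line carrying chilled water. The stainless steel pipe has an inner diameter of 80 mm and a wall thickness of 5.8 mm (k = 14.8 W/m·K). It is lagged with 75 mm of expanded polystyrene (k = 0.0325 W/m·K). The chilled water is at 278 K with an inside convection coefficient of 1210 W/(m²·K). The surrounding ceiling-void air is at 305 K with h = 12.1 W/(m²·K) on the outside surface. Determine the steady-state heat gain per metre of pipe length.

q′ ≈ 5.55 W/m

Treating each annulus and film as a series resistance:
R_inner film = 1/(h_i·2πr₁L) = 1/(1210×2π×0.04×1) = 0.003288 K/W
R_stainless steel pipe wall = ln(45.8/40)/(2π×14.8×1) = 0.001456 K/W
R_expanded polystyrene = ln(120.8/45.8)/(2π×0.0325×1) = 4.749 K/W
R_outer film = 1/(h_o·2πr_oL) = 1/(12.1×2π×0.1208×1) = 0.1089 K/W
R_total = 4.863 K/W
Q = ΔT/R_total = 27/4.863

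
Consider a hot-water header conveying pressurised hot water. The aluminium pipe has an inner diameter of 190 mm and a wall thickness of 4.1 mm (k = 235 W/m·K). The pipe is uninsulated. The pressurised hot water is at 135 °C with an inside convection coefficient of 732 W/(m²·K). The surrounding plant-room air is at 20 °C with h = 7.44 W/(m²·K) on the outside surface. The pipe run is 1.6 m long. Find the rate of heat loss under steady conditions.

Treating each annulus and film as a series resistance:
R_inner film = 1/(h_i·2πr₁L) = 1/(732×2π×0.095×1.6) = 0.00143 K/W
R_aluminium pipe wall = ln(99.1/95)/(2π×235×1.6) = 1.788×10^-5 K/W
R_outer film = 1/(h_o·2πr_oL) = 1/(7.44×2π×0.0991×1.6) = 0.1349 K/W
R_total = 0.1364 K/W
Q = ΔT/R_total = 115/0.1364

Q ≈ 843 W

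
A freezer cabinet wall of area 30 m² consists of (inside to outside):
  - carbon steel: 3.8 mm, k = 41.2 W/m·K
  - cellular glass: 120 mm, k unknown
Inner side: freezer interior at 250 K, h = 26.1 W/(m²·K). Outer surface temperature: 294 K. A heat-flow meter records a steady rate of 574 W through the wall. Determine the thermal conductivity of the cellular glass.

k ≈ 0.0531 W/(m·K)

Treating each layer as a thermal resistance in series:
R_inner film = 1/(h_i·A) = 1/(26.1×30) = 0.001277 K/W
R_carbon steel = L/(kA) = 0.0038/(41.2×30) = 3.074×10^-6 K/W
Sum of known resistances R_other = 0.00128 K/W
Total R = ΔT/Q = 44/574 = 0.07666 K/W
R_cellular glass = R_total − R_other = 0.07537 K/W
k = L/(R·A) = 0.12/(0.07537×30)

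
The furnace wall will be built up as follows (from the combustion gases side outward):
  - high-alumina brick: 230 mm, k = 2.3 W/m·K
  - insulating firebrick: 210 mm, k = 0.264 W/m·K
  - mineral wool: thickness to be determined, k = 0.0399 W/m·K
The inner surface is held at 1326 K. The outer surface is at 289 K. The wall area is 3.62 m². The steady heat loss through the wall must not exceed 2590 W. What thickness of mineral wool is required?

Thermal resistances in series:
R_high-alumina brick = L/(kA) = 0.23/(2.3×3.62) = 0.02762 K/W
R_insulating firebrick = L/(kA) = 0.21/(0.264×3.62) = 0.2197 K/W
Sum of the known resistances R_other = 0.2474 K/W
Required total resistance R_tot = ΔT/Q_allow = 1037/2590 = 0.4004 K/W
R_mineral wool = R_tot − R_other = 0.153 K/W
L = R·k·A = 0.153×0.0399×3.62

L ≈ 22.1 mm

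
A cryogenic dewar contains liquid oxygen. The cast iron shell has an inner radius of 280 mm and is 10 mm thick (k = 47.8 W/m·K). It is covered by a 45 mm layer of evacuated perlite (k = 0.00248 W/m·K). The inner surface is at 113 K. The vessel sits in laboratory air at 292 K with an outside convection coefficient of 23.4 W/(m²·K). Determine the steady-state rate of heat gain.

For a spherical shell R = (1/r₁ − 1/r₂)/(4πk); film R = 1/(h·4πr²). In series:
R_cast iron shell = (1/0.28 − 1/0.29)/(4π×47.8) = 2.05×10^-4 K/W
R_evacuated perlite = (1/0.29 − 1/0.335)/(4π×0.00248) = 14.86 K/W
R_outer film = 1/(h·4πr_o²) = 1/(23.4×4π×0.335²) = 0.0303 K/W
R_total = 14.89 K/W
Q = ΔT/R_total = 179/14.89

Q ≈ 12 W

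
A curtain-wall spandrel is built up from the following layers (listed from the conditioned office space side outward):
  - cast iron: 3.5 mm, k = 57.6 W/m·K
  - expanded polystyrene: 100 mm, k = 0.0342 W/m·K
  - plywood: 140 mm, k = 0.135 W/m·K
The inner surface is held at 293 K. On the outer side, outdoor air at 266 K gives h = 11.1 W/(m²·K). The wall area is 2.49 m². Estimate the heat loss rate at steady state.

Q ≈ 16.6 W

Treating each layer as a thermal resistance in series:
R_cast iron = L/(kA) = 0.0035/(57.6×2.49) = 2.44×10^-5 K/W
R_expanded polystyrene = L/(kA) = 0.1/(0.0342×2.49) = 1.174 K/W
R_plywood = L/(kA) = 0.14/(0.135×2.49) = 0.4165 K/W
R_outer film = 1/(h_o·A) = 1/(11.1×2.49) = 0.03618 K/W
R_total = 1.627 K/W
Q = ΔT / R_total = 27 / 1.627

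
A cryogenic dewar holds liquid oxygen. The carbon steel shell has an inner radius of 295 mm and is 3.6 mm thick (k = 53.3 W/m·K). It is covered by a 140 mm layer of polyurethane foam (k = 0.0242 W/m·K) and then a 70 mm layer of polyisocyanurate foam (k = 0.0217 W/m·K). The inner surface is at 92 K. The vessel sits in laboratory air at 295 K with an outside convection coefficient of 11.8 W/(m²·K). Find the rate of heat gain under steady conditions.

Q ≈ 43.3 W

Radial (spherical) resistances in series:
R_carbon steel shell = (1/0.295 − 1/0.2986)/(4π×53.3) = 6.102×10^-5 K/W
R_polyurethane foam = (1/0.2986 − 1/0.4386)/(4π×0.0242) = 3.515 K/W
R_polyisocyanurate foam = (1/0.4386 − 1/0.5086)/(4π×0.0217) = 1.151 K/W
R_outer film = 1/(h·4πr_o²) = 1/(11.8×4π×0.5086²) = 0.02607 K/W
R_total = 4.692 K/W
Q = ΔT/R_total = 203/4.692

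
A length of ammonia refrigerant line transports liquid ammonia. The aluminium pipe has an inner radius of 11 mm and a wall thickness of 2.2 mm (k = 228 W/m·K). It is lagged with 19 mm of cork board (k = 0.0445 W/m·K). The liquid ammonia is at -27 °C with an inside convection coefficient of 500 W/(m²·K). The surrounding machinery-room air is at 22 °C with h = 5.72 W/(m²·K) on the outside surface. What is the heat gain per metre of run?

q′ ≈ 12 W/m

Radial resistances (cylindrical: R_cond = ln(r_o/r_i)/(2πkL), R_conv = 1/(h·2πrL)):
R_inner film = 1/(h_i·2πr₁L) = 1/(500×2π×0.011×1) = 0.02894 K/W
R_aluminium pipe wall = ln(13.2/11)/(2π×228×1) = 1.273×10^-4 K/W
R_cork board = ln(32.2/13.2)/(2π×0.0445×1) = 3.189 K/W
R_outer film = 1/(h_o·2πr_oL) = 1/(5.72×2π×0.0322×1) = 0.8641 K/W
R_total = 4.083 K/W
Q = ΔT/R_total = 49/4.083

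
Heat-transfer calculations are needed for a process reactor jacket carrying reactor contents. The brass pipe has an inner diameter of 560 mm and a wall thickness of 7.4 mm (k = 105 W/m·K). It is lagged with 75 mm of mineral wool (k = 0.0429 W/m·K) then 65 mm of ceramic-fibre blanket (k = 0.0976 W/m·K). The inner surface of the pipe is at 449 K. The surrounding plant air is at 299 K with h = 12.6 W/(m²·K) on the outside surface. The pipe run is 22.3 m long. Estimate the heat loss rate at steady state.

For a radial system each layer contributes R = ln(r_out/r_in)/(2πkL); films add R = 1/(hA).
R_brass pipe wall = ln(287.4/280)/(2π×105×22.3) = 1.773×10^-6 K/W
R_mineral wool = ln(362.4/287.4)/(2π×0.0429×22.3) = 0.03858 K/W
R_ceramic-fibre blanket = ln(427.4/362.4)/(2π×0.0976×22.3) = 0.01206 K/W
R_outer film = 1/(h_o·2πr_oL) = 1/(12.6×2π×0.4274×22.3) = 0.001325 K/W
R_total = 0.05197 K/W
Q = ΔT/R_total = 150/0.05197

Q ≈ 2890 W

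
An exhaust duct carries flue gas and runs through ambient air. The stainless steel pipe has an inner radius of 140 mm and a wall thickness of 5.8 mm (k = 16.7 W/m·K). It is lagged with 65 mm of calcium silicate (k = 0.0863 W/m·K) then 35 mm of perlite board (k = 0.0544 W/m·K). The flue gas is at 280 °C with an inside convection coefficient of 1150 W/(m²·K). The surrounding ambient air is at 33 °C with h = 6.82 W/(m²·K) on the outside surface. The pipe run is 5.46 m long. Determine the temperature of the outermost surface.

T ≈ 52.1 °C

Treating each annulus and film as a series resistance:
R_inner film = 1/(h_i·2πr₁L) = 1/(1150×2π×0.14×5.46) = 1.811×10^-4 K/W
R_stainless steel pipe wall = ln(145.8/140)/(2π×16.7×5.46) = 7.085×10^-5 K/W
R_calcium silicate = ln(210.8/145.8)/(2π×0.0863×5.46) = 0.1245 K/W
R_perlite board = ln(245.8/210.8)/(2π×0.0544×5.46) = 0.08231 K/W
R_outer film = 1/(h_o·2πr_oL) = 1/(6.82×2π×0.2458×5.46) = 0.01739 K/W
R_total = 0.2245 K/W
Q = ΔT/R_total = 247/0.2245
Q = 1100 W
T_interface = T_inner − Q·ΣR(inner→interface) = 280 − 1100×0.2071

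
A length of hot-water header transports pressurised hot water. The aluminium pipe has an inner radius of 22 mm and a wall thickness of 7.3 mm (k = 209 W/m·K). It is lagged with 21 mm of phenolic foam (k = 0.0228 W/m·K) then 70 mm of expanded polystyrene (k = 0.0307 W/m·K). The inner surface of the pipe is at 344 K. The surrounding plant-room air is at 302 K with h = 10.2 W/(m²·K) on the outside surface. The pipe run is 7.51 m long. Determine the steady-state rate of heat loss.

Q ≈ 37.4 W

Radial resistances (cylindrical: R_cond = ln(r_o/r_i)/(2πkL), R_conv = 1/(h·2πrL)):
R_aluminium pipe wall = ln(29.3/22)/(2π×209×7.51) = 2.906×10^-5 K/W
R_phenolic foam = ln(50.3/29.3)/(2π×0.0228×7.51) = 0.5023 K/W
R_expanded polystyrene = ln(120.3/50.3)/(2π×0.0307×7.51) = 0.6019 K/W
R_outer film = 1/(h_o·2πr_oL) = 1/(10.2×2π×0.1203×7.51) = 0.01727 K/W
R_total = 1.122 K/W
Q = ΔT/R_total = 42/1.122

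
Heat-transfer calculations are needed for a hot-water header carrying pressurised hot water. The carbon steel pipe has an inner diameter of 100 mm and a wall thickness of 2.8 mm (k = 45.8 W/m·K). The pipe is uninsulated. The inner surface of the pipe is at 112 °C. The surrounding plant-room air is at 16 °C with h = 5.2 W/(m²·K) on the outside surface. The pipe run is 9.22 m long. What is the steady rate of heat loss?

Per-layer cylindrical resistances, series-summed:
R_carbon steel pipe wall = ln(52.8/50)/(2π×45.8×9.22) = 2.054×10^-5 K/W
R_outer film = 1/(h_o·2πr_oL) = 1/(5.2×2π×0.0528×9.22) = 0.06287 K/W
R_total = 0.06289 K/W
Q = ΔT/R_total = 96/0.06289

Q ≈ 1530 W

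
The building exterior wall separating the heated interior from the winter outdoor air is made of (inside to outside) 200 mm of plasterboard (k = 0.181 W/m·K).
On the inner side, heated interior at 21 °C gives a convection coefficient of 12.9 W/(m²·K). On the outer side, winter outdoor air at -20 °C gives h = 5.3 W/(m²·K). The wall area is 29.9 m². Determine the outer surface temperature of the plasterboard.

Series thermal resistances:
R_inner film = 1/(h_i·A) = 1/(12.9×29.9) = 0.002593 K/W
R_plasterboard = L/(kA) = 0.2/(0.181×29.9) = 0.03696 K/W
R_outer film = 1/(h_o·A) = 1/(5.3×29.9) = 0.00631 K/W
R_total = 0.04586 K/W;  Q = ΔT/R_total = 41/0.04586 = 894.1 W
T_interface = T_inner − Q·ΣR(inner→interface) = 21 − 894×0.03955

T ≈ -14.4 °C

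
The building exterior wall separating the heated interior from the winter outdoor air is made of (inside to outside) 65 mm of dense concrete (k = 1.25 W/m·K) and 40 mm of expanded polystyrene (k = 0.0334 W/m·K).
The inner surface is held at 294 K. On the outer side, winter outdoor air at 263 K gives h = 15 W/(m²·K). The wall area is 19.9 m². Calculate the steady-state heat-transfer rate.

Using the resistance-network approach (series):
R_dense concrete = L/(kA) = 0.065/(1.25×19.9) = 0.002613 K/W
R_expanded polystyrene = L/(kA) = 0.04/(0.0334×19.9) = 0.06018 K/W
R_outer film = 1/(h_o·A) = 1/(15×19.9) = 0.00335 K/W
R_total = 0.06614 K/W
Q = ΔT / R_total = 31 / 0.06614

Q ≈ 469 W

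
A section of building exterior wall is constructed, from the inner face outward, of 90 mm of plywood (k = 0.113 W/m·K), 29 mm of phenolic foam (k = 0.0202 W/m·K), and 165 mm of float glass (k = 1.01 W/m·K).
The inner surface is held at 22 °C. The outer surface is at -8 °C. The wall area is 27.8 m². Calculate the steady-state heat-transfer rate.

Model the wall as resistances in series:
R_plywood = L/(kA) = 0.09/(0.113×27.8) = 0.02865 K/W
R_phenolic foam = L/(kA) = 0.029/(0.0202×27.8) = 0.05164 K/W
R_float glass = L/(kA) = 0.165/(1.01×27.8) = 0.005876 K/W
R_total = 0.08617 K/W
Q = ΔT / R_total = 30 / 0.08617

Q ≈ 348 W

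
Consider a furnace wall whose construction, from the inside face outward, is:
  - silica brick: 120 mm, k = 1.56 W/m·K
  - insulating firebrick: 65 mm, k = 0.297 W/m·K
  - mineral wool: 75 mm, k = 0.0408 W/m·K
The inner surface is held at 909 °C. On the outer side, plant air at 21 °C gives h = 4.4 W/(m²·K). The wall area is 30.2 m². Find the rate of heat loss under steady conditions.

Q ≈ 11400 W

Model the wall as resistances in series:
R_silica brick = L/(kA) = 0.12/(1.56×30.2) = 0.002547 K/W
R_insulating firebrick = L/(kA) = 0.065/(0.297×30.2) = 0.007247 K/W
R_mineral wool = L/(kA) = 0.075/(0.0408×30.2) = 0.06087 K/W
R_outer film = 1/(h_o·A) = 1/(4.4×30.2) = 0.007526 K/W
R_total = 0.07819 K/W
Q = ΔT / R_total = 888 / 0.07819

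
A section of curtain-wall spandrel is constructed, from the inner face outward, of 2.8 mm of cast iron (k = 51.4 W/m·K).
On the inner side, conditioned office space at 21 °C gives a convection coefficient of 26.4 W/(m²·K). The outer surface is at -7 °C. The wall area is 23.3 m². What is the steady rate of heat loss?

Q ≈ 17200 W

Model the wall as resistances in series:
R_inner film = 1/(h_i·A) = 1/(26.4×23.3) = 0.001626 K/W
R_cast iron = L/(kA) = 0.0028/(51.4×23.3) = 2.338×10^-6 K/W
R_total = 0.001628 K/W
Q = ΔT / R_total = 28 / 0.001628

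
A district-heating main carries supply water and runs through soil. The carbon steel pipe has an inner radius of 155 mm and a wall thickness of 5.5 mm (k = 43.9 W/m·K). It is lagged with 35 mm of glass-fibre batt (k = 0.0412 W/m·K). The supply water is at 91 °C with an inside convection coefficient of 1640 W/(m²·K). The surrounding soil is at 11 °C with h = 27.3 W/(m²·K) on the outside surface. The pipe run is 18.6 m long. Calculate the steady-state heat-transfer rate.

Q ≈ 1880 W

For a radial system each layer contributes R = ln(r_out/r_in)/(2πkL); films add R = 1/(hA).
R_inner film = 1/(h_i·2πr₁L) = 1/(1640×2π×0.155×18.6) = 3.366×10^-5 K/W
R_carbon steel pipe wall = ln(160.5/155)/(2π×43.9×18.6) = 6.796×10^-6 K/W
R_glass-fibre batt = ln(195.5/160.5)/(2π×0.0412×18.6) = 0.04097 K/W
R_outer film = 1/(h_o·2πr_oL) = 1/(27.3×2π×0.1955×18.6) = 0.001603 K/W
R_total = 0.04261 K/W
Q = ΔT/R_total = 80/0.04261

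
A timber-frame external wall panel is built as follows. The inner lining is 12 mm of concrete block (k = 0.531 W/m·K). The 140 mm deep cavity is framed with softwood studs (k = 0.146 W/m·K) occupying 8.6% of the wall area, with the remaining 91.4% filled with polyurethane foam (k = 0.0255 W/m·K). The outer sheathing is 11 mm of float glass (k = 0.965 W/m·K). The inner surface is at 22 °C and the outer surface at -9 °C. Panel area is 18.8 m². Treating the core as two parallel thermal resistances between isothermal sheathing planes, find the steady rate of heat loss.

Sheathing layers in series; stud and cavity paths in parallel between them.
R_inner = 0.012/(0.531×18.8) = 0.001202 K/W
R_stud  = 0.14/(0.146×0.086×18.8) = 0.5931 K/W
R_cav   = 0.14/(0.0255×0.914×18.8) = 0.3195 K/W
1/R_core = 1/R_stud + 1/R_cav → R_core = 0.2076 K/W
R_outer = 0.011/(0.965×18.8) = 6.063×10^-4 K/W
R_total = 0.2095 K/W
Q = ΔT/R_total = 31/0.2095

Q ≈ 148 W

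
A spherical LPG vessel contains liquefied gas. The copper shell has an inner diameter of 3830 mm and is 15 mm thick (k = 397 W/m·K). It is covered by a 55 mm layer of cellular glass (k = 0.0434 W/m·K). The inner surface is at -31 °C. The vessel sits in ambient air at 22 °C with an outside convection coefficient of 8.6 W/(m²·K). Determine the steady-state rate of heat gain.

Q ≈ 1850 W

Radial (spherical) resistances in series:
R_copper shell = (1/1.915 − 1/1.93)/(4π×397) = 8.135×10^-7 K/W
R_cellular glass = (1/1.93 − 1/1.985)/(4π×0.0434) = 0.02632 K/W
R_outer film = 1/(h·4πr_o²) = 1/(8.6×4π×1.985²) = 0.002348 K/W
R_total = 0.02867 K/W
Q = ΔT/R_total = 53/0.02867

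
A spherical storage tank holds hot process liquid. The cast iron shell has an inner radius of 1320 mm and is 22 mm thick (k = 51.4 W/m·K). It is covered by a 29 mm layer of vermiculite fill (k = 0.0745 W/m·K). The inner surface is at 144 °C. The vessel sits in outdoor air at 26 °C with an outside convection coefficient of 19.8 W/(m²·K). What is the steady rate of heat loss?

Q ≈ 6210 W

Spherical conduction: R = (1/r_in − 1/r_out)/(4πk) per layer; series-sum.
R_cast iron shell = (1/1.32 − 1/1.342)/(4π×51.4) = 1.923×10^-5 K/W
R_vermiculite fill = (1/1.342 − 1/1.371)/(4π×0.0745) = 0.01684 K/W
R_outer film = 1/(h·4πr_o²) = 1/(19.8×4π×1.371²) = 0.002138 K/W
R_total = 0.01899 K/W
Q = ΔT/R_total = 118/0.01899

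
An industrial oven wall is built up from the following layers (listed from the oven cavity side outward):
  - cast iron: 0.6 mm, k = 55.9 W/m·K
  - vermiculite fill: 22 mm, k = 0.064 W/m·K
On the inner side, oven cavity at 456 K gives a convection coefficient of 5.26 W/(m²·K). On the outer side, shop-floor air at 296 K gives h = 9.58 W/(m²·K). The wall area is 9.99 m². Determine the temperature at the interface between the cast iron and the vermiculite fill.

T ≈ 408 K

Series thermal resistances:
R_inner film = 1/(h_i·A) = 1/(5.26×9.99) = 0.01903 K/W
R_cast iron = L/(kA) = 0.0006/(55.9×9.99) = 1.074×10^-6 K/W
R_vermiculite fill = L/(kA) = 0.022/(0.064×9.99) = 0.03441 K/W
R_outer film = 1/(h_o·A) = 1/(9.58×9.99) = 0.01045 K/W
R_total = 0.06389 K/W;  Q = ΔT/R_total = 160/0.06389 = 2504 W
T_interface = T_inner − Q·ΣR(inner→interface) = 456 − 2500×0.01903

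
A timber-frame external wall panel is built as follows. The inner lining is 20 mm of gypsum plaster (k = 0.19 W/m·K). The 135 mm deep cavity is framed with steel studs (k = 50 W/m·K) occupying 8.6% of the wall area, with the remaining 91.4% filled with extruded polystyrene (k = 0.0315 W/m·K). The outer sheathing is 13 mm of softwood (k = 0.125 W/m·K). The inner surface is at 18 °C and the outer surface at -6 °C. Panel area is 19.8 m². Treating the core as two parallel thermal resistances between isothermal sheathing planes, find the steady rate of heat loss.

Sheathing layers in series; stud and cavity paths in parallel between them.
R_inner = 0.02/(0.19×19.8) = 0.005316 K/W
R_stud  = 0.135/(50×0.086×19.8) = 0.001586 K/W
R_cav   = 0.135/(0.0315×0.914×19.8) = 0.2368 K/W
1/R_core = 1/R_stud + 1/R_cav → R_core = 0.001575 K/W
R_outer = 0.013/(0.125×19.8) = 0.005253 K/W
R_total = 0.01214 K/W
Q = ΔT/R_total = 24/0.01214

Q ≈ 1980 W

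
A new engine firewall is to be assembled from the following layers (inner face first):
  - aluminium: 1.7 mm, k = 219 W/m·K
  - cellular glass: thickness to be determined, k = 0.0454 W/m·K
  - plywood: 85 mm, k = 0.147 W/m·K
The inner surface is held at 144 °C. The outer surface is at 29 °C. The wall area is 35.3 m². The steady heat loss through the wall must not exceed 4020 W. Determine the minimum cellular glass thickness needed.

L ≈ 19.6 mm

Model the wall as resistances in series:
R_aluminium = L/(kA) = 0.0017/(219×35.3) = 2.199×10^-7 K/W
R_plywood = L/(kA) = 0.085/(0.147×35.3) = 0.01638 K/W
Sum of the known resistances R_other = 0.01638 K/W
Required total resistance R_tot = ΔT/Q_allow = 115/4020 = 0.02861 K/W
R_cellular glass = R_tot − R_other = 0.01223 K/W
L = R·k·A = 0.01223×0.0454×35.3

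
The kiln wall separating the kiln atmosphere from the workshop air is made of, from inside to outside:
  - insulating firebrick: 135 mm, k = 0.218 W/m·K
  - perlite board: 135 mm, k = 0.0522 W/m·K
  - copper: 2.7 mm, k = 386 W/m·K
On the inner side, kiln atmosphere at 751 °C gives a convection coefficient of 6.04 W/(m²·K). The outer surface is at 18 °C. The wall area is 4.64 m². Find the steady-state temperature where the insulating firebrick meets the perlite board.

T ≈ 580 °C

Model the wall as resistances in series:
R_inner film = 1/(h_i·A) = 1/(6.04×4.64) = 0.03568 K/W
R_insulating firebrick = L/(kA) = 0.135/(0.218×4.64) = 0.1335 K/W
R_perlite board = L/(kA) = 0.135/(0.0522×4.64) = 0.5574 K/W
R_copper = L/(kA) = 0.0027/(386×4.64) = 1.508×10^-6 K/W
R_total = 0.7265 K/W;  Q = ΔT/R_total = 733/0.7265 = 1009 W
T_interface = T_inner − Q·ΣR(inner→interface) = 751 − 1010×0.1691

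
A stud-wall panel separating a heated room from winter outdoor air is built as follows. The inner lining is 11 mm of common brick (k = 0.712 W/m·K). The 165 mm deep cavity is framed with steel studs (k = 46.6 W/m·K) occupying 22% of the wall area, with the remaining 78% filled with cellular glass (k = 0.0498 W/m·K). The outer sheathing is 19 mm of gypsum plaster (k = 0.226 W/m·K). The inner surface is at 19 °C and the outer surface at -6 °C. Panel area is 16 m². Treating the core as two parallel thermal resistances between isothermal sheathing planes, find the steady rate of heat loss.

Q ≈ 3460 W

Sheathing layers in series; stud and cavity paths in parallel between them.
R_inner = 0.011/(0.712×16) = 9.656×10^-4 K/W
R_stud  = 0.165/(46.6×0.22×16) = 0.001006 K/W
R_cav   = 0.165/(0.0498×0.78×16) = 0.2655 K/W
1/R_core = 1/R_stud + 1/R_cav → R_core = 0.001002 K/W
R_outer = 0.019/(0.226×16) = 0.005254 K/W
R_total = 0.007222 K/W
Q = ΔT/R_total = 25/0.007222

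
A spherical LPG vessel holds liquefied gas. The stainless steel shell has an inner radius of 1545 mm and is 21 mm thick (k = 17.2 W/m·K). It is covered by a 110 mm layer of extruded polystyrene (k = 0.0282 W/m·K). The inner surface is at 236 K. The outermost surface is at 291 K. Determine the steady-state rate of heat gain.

For a spherical shell R = (1/r₁ − 1/r₂)/(4πk); film R = 1/(h·4πr²). In series:
R_stainless steel shell = (1/1.545 − 1/1.566)/(4π×17.2) = 4.016×10^-5 K/W
R_extruded polystyrene = (1/1.566 − 1/1.676)/(4π×0.0282) = 0.1183 K/W
R_total = 0.1183 K/W
Q = ΔT/R_total = 55/0.1183

Q ≈ 465 W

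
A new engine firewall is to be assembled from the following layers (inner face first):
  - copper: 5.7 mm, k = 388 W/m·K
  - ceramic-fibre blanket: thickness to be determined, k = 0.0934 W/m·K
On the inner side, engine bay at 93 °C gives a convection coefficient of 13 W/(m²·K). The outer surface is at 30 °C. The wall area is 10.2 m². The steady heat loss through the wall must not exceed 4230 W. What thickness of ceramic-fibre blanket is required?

Thermal resistances in series:
R_inner film = 1/(h_i·A) = 1/(13×10.2) = 0.007541 K/W
R_copper = L/(kA) = 0.0057/(388×10.2) = 1.44×10^-6 K/W
Sum of the known resistances R_other = 0.007543 K/W
Required total resistance R_tot = ΔT/Q_allow = 63/4230 = 0.01489 K/W
R_ceramic-fibre blanket = R_tot − R_other = 0.007351 K/W
L = R·k·A = 0.007351×0.0934×10.2

L ≈ 7 mm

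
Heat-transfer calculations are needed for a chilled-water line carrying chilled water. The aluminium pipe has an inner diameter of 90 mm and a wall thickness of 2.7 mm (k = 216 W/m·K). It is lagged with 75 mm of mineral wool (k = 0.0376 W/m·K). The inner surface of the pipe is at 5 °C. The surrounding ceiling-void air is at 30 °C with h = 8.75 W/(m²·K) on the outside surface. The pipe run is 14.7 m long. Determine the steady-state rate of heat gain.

Q ≈ 88.6 W

Per-layer cylindrical resistances, series-summed:
R_aluminium pipe wall = ln(47.7/45)/(2π×216×14.7) = 2.921×10^-6 K/W
R_mineral wool = ln(122.7/47.7)/(2π×0.0376×14.7) = 0.2721 K/W
R_outer film = 1/(h_o·2πr_oL) = 1/(8.75×2π×0.1227×14.7) = 0.01008 K/W
R_total = 0.2821 K/W
Q = ΔT/R_total = 25/0.2821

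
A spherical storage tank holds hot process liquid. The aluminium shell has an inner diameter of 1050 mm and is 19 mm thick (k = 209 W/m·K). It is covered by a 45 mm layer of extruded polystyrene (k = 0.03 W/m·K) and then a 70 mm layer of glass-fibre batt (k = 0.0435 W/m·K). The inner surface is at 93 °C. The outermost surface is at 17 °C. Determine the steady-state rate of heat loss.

Each spherical layer contributes R = (1/r_i − 1/r_o)/(4πk):
R_aluminium shell = (1/0.525 − 1/0.544)/(4π×209) = 2.533×10^-5 K/W
R_extruded polystyrene = (1/0.544 − 1/0.589)/(4π×0.03) = 0.3725 K/W
R_glass-fibre batt = (1/0.589 − 1/0.659)/(4π×0.0435) = 0.3299 K/W
R_total = 0.7025 K/W
Q = ΔT/R_total = 76/0.7025

Q ≈ 108 W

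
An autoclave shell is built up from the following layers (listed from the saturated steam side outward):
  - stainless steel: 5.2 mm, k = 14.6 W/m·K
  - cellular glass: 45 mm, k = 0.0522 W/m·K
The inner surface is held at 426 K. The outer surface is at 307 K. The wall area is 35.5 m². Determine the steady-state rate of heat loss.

Q ≈ 4900 W

Thermal resistances in series:
R_stainless steel = L/(kA) = 0.0052/(14.6×35.5) = 1.003×10^-5 K/W
R_cellular glass = L/(kA) = 0.045/(0.0522×35.5) = 0.02428 K/W
R_total = 0.02429 K/W
Q = ΔT / R_total = 119 / 0.02429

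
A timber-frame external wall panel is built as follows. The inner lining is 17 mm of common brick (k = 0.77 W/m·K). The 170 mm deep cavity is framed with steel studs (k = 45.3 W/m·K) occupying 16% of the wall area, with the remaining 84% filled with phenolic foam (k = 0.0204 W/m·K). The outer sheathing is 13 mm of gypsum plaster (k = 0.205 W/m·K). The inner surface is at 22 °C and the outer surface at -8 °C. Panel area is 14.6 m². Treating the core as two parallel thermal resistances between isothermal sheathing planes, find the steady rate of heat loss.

Q ≈ 4020 W

Sheathing layers in series; stud and cavity paths in parallel between them.
R_inner = 0.017/(0.77×14.6) = 0.001512 K/W
R_stud  = 0.17/(45.3×0.16×14.6) = 0.001606 K/W
R_cav   = 0.17/(0.0204×0.84×14.6) = 0.6795 K/W
1/R_core = 1/R_stud + 1/R_cav → R_core = 0.001603 K/W
R_outer = 0.013/(0.205×14.6) = 0.004343 K/W
R_total = 0.007458 K/W
Q = ΔT/R_total = 30/0.007458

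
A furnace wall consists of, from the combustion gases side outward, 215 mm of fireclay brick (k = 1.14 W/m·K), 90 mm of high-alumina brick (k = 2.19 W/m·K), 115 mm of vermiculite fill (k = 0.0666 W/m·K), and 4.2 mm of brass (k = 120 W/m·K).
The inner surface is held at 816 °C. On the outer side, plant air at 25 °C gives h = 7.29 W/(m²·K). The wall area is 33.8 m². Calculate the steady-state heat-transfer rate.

Series thermal resistances:
R_fireclay brick = L/(kA) = 0.215/(1.14×33.8) = 0.00558 K/W
R_high-alumina brick = L/(kA) = 0.09/(2.19×33.8) = 0.001216 K/W
R_vermiculite fill = L/(kA) = 0.115/(0.0666×33.8) = 0.05109 K/W
R_brass = L/(kA) = 0.0042/(120×33.8) = 1.036×10^-6 K/W
R_outer film = 1/(h_o·A) = 1/(7.29×33.8) = 0.004058 K/W
R_total = 0.06194 K/W
Q = ΔT / R_total = 791 / 0.06194

Q ≈ 12800 W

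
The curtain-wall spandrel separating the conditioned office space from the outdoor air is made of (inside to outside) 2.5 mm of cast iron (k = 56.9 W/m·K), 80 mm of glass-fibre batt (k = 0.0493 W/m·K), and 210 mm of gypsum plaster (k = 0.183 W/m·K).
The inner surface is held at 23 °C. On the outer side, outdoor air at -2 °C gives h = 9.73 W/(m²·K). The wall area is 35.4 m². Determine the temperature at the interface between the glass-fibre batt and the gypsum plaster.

T ≈ 8.88 °C

Series thermal resistances:
R_cast iron = L/(kA) = 0.0025/(56.9×35.4) = 1.241×10^-6 K/W
R_glass-fibre batt = L/(kA) = 0.08/(0.0493×35.4) = 0.04584 K/W
R_gypsum plaster = L/(kA) = 0.21/(0.183×35.4) = 0.03242 K/W
R_outer film = 1/(h_o·A) = 1/(9.73×35.4) = 0.002903 K/W
R_total = 0.08116 K/W;  Q = ΔT/R_total = 25/0.08116 = 308 W
T_interface = T_inner − Q·ΣR(inner→interface) = 23 − 308×0.04584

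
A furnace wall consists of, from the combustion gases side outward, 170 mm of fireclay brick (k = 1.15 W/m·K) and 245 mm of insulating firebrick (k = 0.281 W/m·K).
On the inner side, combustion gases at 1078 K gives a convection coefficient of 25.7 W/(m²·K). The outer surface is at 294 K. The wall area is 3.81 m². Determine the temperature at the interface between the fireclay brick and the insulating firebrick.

Thermal resistances in series:
R_inner film = 1/(h_i·A) = 1/(25.7×3.81) = 0.01021 K/W
R_fireclay brick = L/(kA) = 0.17/(1.15×3.81) = 0.0388 K/W
R_insulating firebrick = L/(kA) = 0.245/(0.281×3.81) = 0.2288 K/W
R_total = 0.2779 K/W;  Q = ΔT/R_total = 784/0.2779 = 2822 W
T_interface = T_inner − Q·ΣR(inner→interface) = 1078 − 2820×0.04901

T ≈ 940 K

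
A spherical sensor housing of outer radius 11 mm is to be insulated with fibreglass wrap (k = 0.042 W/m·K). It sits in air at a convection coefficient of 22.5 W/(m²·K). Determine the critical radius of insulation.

r_cr ≈ 3.73 mm

For a sphere r_cr = 2k/h = 2×0.042/22.5
r_cr = 3.73 mm; since the bare radius (11 mm) is above r_cr, any added insulation will reduce heat loss.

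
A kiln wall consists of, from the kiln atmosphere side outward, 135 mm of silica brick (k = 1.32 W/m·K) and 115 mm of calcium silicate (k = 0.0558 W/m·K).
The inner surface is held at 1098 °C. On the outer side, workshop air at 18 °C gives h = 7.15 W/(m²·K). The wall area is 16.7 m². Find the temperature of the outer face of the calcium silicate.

T ≈ 83.6 °C

Treating each layer as a thermal resistance in series:
R_silica brick = L/(kA) = 0.135/(1.32×16.7) = 0.006124 K/W
R_calcium silicate = L/(kA) = 0.115/(0.0558×16.7) = 0.1234 K/W
R_outer film = 1/(h_o·A) = 1/(7.15×16.7) = 0.008375 K/W
R_total = 0.1379 K/W;  Q = ΔT/R_total = 1080/0.1379 = 7831 W
T_interface = T_inner − Q·ΣR(inner→interface) = 1098 − 7830×0.1295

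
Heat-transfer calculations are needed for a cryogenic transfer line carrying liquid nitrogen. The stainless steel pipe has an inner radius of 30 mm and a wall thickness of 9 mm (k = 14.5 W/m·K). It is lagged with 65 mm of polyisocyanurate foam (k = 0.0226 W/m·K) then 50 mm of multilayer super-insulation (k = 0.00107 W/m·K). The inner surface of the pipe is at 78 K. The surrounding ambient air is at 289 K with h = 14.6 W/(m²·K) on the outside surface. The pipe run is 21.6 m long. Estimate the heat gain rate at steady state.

Q ≈ 69.7 W

Cylindrical conduction, so R = ln(r₂/r₁)/(2πkL) per layer, in series:
R_stainless steel pipe wall = ln(39/30)/(2π×14.5×21.6) = 1.333×10^-4 K/W
R_polyisocyanurate foam = ln(104/39)/(2π×0.0226×21.6) = 0.3198 K/W
R_multilayer super-insulation = ln(154/104)/(2π×0.00107×21.6) = 2.703 K/W
R_outer film = 1/(h_o·2πr_oL) = 1/(14.6×2π×0.154×21.6) = 0.003277 K/W
R_total = 3.026 K/W
Q = ΔT/R_total = 211/3.026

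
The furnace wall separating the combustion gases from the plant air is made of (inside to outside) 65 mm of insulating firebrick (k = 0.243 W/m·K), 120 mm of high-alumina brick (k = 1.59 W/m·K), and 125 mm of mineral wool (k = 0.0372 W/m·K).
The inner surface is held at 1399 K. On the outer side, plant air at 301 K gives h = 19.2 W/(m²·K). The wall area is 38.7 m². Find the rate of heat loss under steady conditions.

Thermal resistances in series:
R_insulating firebrick = L/(kA) = 0.065/(0.243×38.7) = 0.006912 K/W
R_high-alumina brick = L/(kA) = 0.12/(1.59×38.7) = 0.00195 K/W
R_mineral wool = L/(kA) = 0.125/(0.0372×38.7) = 0.08683 K/W
R_outer film = 1/(h_o·A) = 1/(19.2×38.7) = 0.001346 K/W
R_total = 0.09704 K/W
Q = ΔT / R_total = 1098 / 0.09704

Q ≈ 11300 W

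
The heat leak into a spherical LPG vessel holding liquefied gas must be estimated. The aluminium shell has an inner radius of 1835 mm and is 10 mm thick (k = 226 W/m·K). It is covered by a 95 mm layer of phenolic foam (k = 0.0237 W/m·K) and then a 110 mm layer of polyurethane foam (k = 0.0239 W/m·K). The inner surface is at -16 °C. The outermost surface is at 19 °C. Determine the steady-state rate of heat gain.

Q ≈ 193 W

Spherical conduction: R = (1/r_in − 1/r_out)/(4πk) per layer; series-sum.
R_aluminium shell = (1/1.835 − 1/1.845)/(4π×226) = 1.04×10^-6 K/W
R_phenolic foam = (1/1.845 − 1/1.94)/(4π×0.0237) = 0.08912 K/W
R_polyurethane foam = (1/1.94 − 1/2.05)/(4π×0.0239) = 0.09209 K/W
R_total = 0.1812 K/W
Q = ΔT/R_total = 35/0.1812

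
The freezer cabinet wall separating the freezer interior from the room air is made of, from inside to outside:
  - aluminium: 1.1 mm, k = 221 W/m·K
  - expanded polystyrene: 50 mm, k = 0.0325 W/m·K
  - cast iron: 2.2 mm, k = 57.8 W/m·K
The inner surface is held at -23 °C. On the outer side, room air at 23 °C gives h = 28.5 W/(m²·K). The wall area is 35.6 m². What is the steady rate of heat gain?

Q ≈ 1040 W

Thermal resistances in series:
R_aluminium = L/(kA) = 0.0011/(221×35.6) = 1.398×10^-7 K/W
R_expanded polystyrene = L/(kA) = 0.05/(0.0325×35.6) = 0.04322 K/W
R_cast iron = L/(kA) = 0.0022/(57.8×35.6) = 1.069×10^-6 K/W
R_outer film = 1/(h_o·A) = 1/(28.5×35.6) = 9.856×10^-4 K/W
R_total = 0.0442 K/W
Q = ΔT / R_total = 46 / 0.0442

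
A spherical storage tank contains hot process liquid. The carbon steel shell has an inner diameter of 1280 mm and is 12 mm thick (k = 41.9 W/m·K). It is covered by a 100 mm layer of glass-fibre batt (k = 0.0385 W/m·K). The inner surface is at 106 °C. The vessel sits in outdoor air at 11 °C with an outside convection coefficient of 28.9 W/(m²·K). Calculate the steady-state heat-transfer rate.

Spherical conduction: R = (1/r_in − 1/r_out)/(4πk) per layer; series-sum.
R_carbon steel shell = (1/0.64 − 1/0.652)/(4π×41.9) = 5.462×10^-5 K/W
R_glass-fibre batt = (1/0.652 − 1/0.752)/(4π×0.0385) = 0.4216 K/W
R_outer film = 1/(h·4πr_o²) = 1/(28.9×4π×0.752²) = 0.004869 K/W
R_total = 0.4265 K/W
Q = ΔT/R_total = 95/0.4265

Q ≈ 223 W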